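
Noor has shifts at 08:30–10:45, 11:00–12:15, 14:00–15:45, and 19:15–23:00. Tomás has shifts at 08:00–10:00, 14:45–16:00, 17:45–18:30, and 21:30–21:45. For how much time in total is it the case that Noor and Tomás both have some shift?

A ∩ B = 08:30–10:00, 14:45–15:45, 21:30–21:45.
Total: 1 h 30 min + 1 h + 15 min = 2 h 45 min.

2 h 45 min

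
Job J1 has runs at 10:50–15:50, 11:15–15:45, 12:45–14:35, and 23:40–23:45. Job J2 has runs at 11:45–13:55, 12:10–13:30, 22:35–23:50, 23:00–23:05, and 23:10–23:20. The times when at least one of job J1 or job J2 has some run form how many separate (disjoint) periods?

Merge the first list: 10:50–15:50, 23:40–23:45.
Merge the second list: 11:45–13:55, 22:35–23:50.
A ∪ B = 10:50–15:50, 22:35–23:50.
That is 2 disjoint pieces.

2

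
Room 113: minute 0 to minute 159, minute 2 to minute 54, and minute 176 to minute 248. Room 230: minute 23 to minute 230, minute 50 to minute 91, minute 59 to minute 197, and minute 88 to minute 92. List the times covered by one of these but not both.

First set merges to minute 0 to minute 159, minute 176 to minute 248.
Second set merges to minute 23 to minute 230.
A but not B: minute 0 to minute 23, minute 230 to minute 248.
B but not A: minute 159 to minute 176.
Combining gives A △ B.

minute 0 to minute 23, minute 159 to minute 176, minute 230 to minute 248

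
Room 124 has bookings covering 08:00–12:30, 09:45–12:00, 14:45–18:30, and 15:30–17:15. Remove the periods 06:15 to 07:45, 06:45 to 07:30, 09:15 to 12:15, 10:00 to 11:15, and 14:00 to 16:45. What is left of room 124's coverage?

08:00–09:15, 12:15–12:30, 16:45–18:30

A, merged: 08:00–12:30, 14:45–18:30.
B, merged: 06:15–07:45, 09:15–12:15, 14:00–16:45.
08:00–12:30 with B removed leaves 08:00–09:15, 12:15–12:30.
14:45–18:30 with B removed leaves 16:45–18:30.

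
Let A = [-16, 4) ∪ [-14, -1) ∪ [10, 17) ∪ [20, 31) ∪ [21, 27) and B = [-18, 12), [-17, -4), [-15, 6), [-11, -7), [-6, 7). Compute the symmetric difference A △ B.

[-18, -16) ∪ [4, 10) ∪ [12, 17) ∪ [20, 31)

First set merges to [-16, 4), [10, 17), [20, 31).
Second set merges to [-18, 12).
A \ B = [12, 17), [20, 31).
B \ A = [-18, -16), [4, 10).
Union of the two gives the symmetric difference.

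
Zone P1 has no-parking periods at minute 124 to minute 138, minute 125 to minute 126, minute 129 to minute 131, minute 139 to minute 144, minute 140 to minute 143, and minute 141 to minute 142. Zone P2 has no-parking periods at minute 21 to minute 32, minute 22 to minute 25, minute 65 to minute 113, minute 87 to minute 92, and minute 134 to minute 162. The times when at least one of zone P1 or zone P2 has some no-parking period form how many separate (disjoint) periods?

3

First set merges to minute 124 to minute 138, minute 139 to minute 144.
Second set merges to minute 21 to minute 32, minute 65 to minute 113, minute 134 to minute 162.
A ∪ B = minute 21 to minute 32, minute 65 to minute 113, minute 124 to minute 162.
That is 3 disjoint pieces.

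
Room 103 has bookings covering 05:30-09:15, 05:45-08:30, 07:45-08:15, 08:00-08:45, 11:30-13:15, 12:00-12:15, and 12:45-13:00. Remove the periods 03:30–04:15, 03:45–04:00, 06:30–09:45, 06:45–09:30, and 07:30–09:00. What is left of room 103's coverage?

05:30-06:30, 11:30-13:15

Merge the first list: 05:30-09:15, 11:30-13:15.
Merge the second list: 03:30-04:15, 06:30-09:45.
05:30-09:15 \ B = 05:30-06:30.
11:30-13:15: nothing removed.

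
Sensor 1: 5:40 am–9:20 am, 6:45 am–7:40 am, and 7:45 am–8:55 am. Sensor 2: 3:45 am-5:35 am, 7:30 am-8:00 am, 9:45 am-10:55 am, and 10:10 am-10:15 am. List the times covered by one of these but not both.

3:45 am–5:35 am, 5:40 am–7:30 am, 8:00 am–9:20 am, 9:45 am–10:55 am

First set merges to 5:40 am–9:20 am.
Second set merges to 3:45 am–5:35 am, 7:30 am–8:00 am, 9:45 am–10:55 am.
A but not B: 5:40 am–7:30 am, 8:00 am–9:20 am.
B but not A: 3:45 am–5:35 am, 9:45 am–10:55 am.
Combining gives A △ B.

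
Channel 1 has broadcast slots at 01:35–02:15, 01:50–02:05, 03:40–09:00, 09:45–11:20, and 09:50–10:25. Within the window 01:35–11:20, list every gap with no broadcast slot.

02:15–03:40, 09:00–09:45

Covered (merged): 01:35–02:15, 03:40–09:00, 09:45–11:20.
Uncovered inside 01:35–11:20: 02:15–03:40, 09:00–09:45.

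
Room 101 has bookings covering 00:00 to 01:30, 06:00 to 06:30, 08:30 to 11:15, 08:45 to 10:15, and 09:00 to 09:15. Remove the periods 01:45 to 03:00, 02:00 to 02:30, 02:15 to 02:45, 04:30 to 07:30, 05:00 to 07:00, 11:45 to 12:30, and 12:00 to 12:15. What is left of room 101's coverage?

Merge the first list: 00:00–01:30, 06:00–06:30, 08:30–11:15.
Merge the second list: 01:45–03:00, 04:30–07:30, 11:45–12:30.
00:00–01:30: no B overlap → unchanged.
06:00–06:30: fully covered by B → removed.
08:30–11:15: no B overlap → unchanged.

00:00–01:30, 08:30–11:15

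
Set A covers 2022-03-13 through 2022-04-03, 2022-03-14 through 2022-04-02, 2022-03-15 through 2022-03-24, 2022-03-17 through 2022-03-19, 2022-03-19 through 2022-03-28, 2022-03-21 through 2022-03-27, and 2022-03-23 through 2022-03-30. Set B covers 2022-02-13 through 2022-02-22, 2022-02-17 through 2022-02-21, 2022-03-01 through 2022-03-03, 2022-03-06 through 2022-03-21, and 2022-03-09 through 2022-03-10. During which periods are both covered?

2022-03-13 through 2022-03-21

A, merged: 2022-03-13 through 2022-04-03.
B, merged: 2022-02-13 through 2022-02-22, 2022-03-01 through 2022-03-03, 2022-03-06 through 2022-03-21.
2022-03-13 through 2022-04-03 ∩ B → 2022-03-13 through 2022-03-21.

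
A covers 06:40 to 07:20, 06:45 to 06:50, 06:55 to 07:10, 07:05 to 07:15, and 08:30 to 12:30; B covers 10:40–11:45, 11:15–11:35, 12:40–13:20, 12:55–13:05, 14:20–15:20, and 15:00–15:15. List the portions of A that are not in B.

06:40–07:20, 08:30–10:40, 11:45–12:30

Merge the first list: 06:40–07:20, 08:30–12:30.
Merge the second list: 10:40–11:45, 12:40–13:20, 14:20–15:20.
06:40–07:20: no B overlap → unchanged.
08:30–12:30 minus B → 08:30–10:40, 11:45–12:30.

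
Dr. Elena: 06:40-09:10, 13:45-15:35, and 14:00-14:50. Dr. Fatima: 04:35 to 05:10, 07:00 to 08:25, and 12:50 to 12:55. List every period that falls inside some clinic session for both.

First set merges to 06:40-09:10, 13:45-15:35.
06:40-09:10 overlaps B on 07:00-08:25.
13:45-15:35 falls entirely outside B.

07:00-08:25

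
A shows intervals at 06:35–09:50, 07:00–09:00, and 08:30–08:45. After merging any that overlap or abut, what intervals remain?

07:00–09:00 overlaps/touches 06:35–09:50 → extend to 06:35–09:50.
08:30–08:45 overlaps/touches 06:35–09:50 → extend to 06:35–09:50.

06:35–09:50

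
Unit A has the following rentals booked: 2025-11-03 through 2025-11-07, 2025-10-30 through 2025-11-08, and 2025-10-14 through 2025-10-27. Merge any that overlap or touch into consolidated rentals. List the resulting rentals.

2025-10-14 through 2025-10-27, 2025-10-30 through 2025-11-08

Sort by start: 2025-10-14 through 2025-10-27, 2025-10-30 through 2025-11-08, 2025-11-03 through 2025-11-07.
2025-10-30 through 2025-11-08 is disjoint → start new block.
2025-11-03 through 2025-11-07 overlaps/touches 2025-10-30 through 2025-11-08 → extend to 2025-10-30 through 2025-11-08.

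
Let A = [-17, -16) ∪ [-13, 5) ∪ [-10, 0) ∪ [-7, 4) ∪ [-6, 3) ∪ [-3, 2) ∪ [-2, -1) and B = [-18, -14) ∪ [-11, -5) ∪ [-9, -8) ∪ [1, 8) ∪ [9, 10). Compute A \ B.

[-13, -11) ∪ [-5, 1)

First set merges to [-17, -16), [-13, 5).
Second set merges to [-18, -14), [-11, -5), [1, 8), [9, 10).
[-17, -16) lies entirely inside B → drops out.
[-13, 5) with B removed leaves [-13, -11), [-5, 1).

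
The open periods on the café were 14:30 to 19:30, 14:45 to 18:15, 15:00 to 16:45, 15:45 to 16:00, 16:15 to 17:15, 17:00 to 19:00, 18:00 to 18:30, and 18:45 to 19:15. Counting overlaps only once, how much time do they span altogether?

Merged: 14:30-19:30.
Length: 5 h.

5 h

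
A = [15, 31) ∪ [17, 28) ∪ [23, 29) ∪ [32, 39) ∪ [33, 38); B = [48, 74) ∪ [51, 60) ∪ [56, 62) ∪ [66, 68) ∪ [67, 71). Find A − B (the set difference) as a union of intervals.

Merge the first list: [15, 31), [32, 39).
Merge the second list: [48, 74).
[15, 31) is untouched.
[32, 39) is untouched.

[15, 31) ∪ [32, 39)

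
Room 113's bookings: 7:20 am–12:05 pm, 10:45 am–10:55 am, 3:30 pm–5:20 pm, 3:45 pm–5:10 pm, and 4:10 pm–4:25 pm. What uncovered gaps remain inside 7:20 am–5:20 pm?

The merged coverage is 7:20 am-12:05 pm, 3:30 pm-5:20 pm.
Complement within 7:20 am-5:20 pm: 12:05 pm-3:30 pm.

12:05 pm-3:30 pm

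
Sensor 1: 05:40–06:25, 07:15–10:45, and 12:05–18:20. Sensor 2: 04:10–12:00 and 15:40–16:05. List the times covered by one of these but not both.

04:10-05:40, 06:25-07:15, 10:45-12:00, 12:05-15:40, 16:05-18:20

A \ B = 12:05-15:40, 16:05-18:20.
B \ A = 04:10-05:40, 06:25-07:15, 10:45-12:00.
Union of the two gives the symmetric difference.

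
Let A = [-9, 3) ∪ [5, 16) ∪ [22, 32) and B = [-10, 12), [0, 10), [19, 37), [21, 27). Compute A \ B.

Merge the second list: [-10, 12), [19, 37).
[-9, 3): entirely removed.
[5, 16) \ B = [12, 16).
[22, 32): entirely removed.

[12, 16)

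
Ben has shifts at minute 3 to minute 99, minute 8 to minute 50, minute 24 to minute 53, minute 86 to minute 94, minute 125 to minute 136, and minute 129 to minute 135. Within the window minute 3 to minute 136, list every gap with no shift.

After merging, the occupied span is minute 3 to minute 99, minute 125 to minute 136.
Gaps within minute 3 to minute 136: minute 99 to minute 125.

minute 99 to minute 125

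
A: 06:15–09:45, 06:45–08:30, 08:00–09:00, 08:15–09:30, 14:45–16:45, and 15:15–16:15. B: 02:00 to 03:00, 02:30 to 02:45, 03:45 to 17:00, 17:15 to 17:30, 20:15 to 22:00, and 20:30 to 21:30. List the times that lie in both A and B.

A, merged: 06:15–09:45, 14:45–16:45.
B, merged: 02:00–03:00, 03:45–17:00, 17:15–17:30, 20:15–22:00.
06:15–09:45 ∩ B → 06:15–09:45.
14:45–16:45 ∩ B → 14:45–16:45.

06:15–09:45, 14:45–16:45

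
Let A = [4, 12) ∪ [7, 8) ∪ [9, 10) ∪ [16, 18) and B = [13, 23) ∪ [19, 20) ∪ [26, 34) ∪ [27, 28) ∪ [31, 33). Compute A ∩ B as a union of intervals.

[16, 18)

A, merged: [4, 12), [16, 18).
B, merged: [13, 23), [26, 34).
[4, 12): no overlap with the second set.
[16, 18) meets the second set on [16, 18).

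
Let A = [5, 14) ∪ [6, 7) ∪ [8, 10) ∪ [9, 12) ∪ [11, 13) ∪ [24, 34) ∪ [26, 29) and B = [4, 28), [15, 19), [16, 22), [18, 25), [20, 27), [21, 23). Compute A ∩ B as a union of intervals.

Merge the first list: [5, 14), [24, 34).
Merge the second list: [4, 28).
[5, 14) ∩ B → [5, 14).
[24, 34) ∩ B → [24, 28).

[5, 14) ∪ [24, 28)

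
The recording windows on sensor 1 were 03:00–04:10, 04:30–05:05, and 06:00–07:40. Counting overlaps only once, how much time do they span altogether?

Merged: 03:00-04:10, 04:30-05:05, 06:00-07:40.
Lengths: 1 h 10 min + 35 min + 1 h 40 min = 3 h 25 min.

3 h 25 min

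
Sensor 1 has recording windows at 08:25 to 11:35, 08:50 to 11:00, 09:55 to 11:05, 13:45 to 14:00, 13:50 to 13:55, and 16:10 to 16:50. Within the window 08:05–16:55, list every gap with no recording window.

08:05-08:25, 11:35-13:45, 14:00-16:10, 16:50-16:55

The merged coverage is 08:25-11:35, 13:45-14:00, 16:10-16:50.
Uncovered inside 08:05-16:55: 08:05-08:25, 11:35-13:45, 14:00-16:10, 16:50-16:55.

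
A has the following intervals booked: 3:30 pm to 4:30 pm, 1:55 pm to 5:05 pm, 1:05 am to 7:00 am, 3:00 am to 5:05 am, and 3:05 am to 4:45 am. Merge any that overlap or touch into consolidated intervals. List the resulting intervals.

Sort by start: 1:05 am-7:00 am, 3:00 am-5:05 am, 3:05 am-4:45 am, 1:55 pm-5:05 pm, 3:30 pm-4:30 pm.
3:00 am-5:05 am overlaps/touches 1:05 am-7:00 am → extend to 1:05 am-7:00 am.
3:05 am-4:45 am overlaps/touches 1:05 am-7:00 am → extend to 1:05 am-7:00 am.
1:55 pm-5:05 pm is disjoint → start new block.
3:30 pm-4:30 pm overlaps/touches 1:55 pm-5:05 pm → extend to 1:55 pm-5:05 pm.

1:05 am-7:00 am, 1:55 pm-5:05 pm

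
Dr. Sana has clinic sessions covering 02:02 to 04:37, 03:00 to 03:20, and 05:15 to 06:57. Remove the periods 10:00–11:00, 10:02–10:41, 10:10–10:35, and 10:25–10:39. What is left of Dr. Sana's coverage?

02:02–04:37, 05:15–06:57

A, merged: 02:02–04:37, 05:15–06:57.
B, merged: 10:00–11:00.
02:02–04:37 is untouched.
05:15–06:57 is untouched.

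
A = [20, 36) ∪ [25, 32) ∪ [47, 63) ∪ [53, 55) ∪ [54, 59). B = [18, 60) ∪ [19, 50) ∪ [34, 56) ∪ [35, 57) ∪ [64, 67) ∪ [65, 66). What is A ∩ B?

Merge the first list: [20, 36), [47, 63).
Merge the second list: [18, 60), [64, 67).
[20, 36) overlaps B on [20, 36).
[47, 63) overlaps B on [47, 60).

[20, 36) ∪ [47, 60)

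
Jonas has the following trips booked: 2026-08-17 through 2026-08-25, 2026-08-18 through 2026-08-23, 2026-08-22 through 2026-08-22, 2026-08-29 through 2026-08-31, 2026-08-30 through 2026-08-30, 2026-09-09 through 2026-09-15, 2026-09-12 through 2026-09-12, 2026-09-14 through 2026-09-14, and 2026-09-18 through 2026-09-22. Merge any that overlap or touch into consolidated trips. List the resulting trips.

2026-08-18 through 2026-08-23 overlaps/touches 2026-08-17 through 2026-08-25 → extend to 2026-08-17 through 2026-08-25.
2026-08-22 through 2026-08-22 overlaps/touches 2026-08-17 through 2026-08-25 → extend to 2026-08-17 through 2026-08-25.
2026-08-29 through 2026-08-31 is disjoint → start new block.
2026-08-30 through 2026-08-30 overlaps/touches 2026-08-29 through 2026-08-31 → extend to 2026-08-29 through 2026-08-31.
2026-09-09 through 2026-09-15 is disjoint → start new block.
2026-09-12 through 2026-09-12 overlaps/touches 2026-09-09 through 2026-09-15 → extend to 2026-09-09 through 2026-09-15.
2026-09-14 through 2026-09-14 overlaps/touches 2026-09-09 through 2026-09-15 → extend to 2026-09-09 through 2026-09-15.
2026-09-18 through 2026-09-22 is disjoint → start new block.

2026-08-17 through 2026-08-25, 2026-08-29 through 2026-08-31, 2026-09-09 through 2026-09-15, 2026-09-18 through 2026-09-22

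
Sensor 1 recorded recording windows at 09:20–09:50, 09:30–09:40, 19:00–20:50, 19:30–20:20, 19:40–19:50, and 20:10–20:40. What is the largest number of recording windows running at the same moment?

3

Sweep endpoints in order; track running count of active intervals.
Peak of 3 reached at 19:40.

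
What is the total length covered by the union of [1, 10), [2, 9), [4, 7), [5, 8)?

9

Merged: [1, 10).
Length: 9.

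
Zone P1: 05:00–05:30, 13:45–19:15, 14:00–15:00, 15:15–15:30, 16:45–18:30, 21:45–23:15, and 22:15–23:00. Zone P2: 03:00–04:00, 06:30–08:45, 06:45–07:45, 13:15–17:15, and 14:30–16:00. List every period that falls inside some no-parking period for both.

Merge the first list: 05:00–05:30, 13:45–19:15, 21:45–23:15.
Merge the second list: 03:00–04:00, 06:30–08:45, 13:15–17:15.
05:00–05:30 falls entirely outside B.
13:45–19:15 overlaps B on 13:45–17:15.
21:45–23:15 falls entirely outside B.

13:45–17:15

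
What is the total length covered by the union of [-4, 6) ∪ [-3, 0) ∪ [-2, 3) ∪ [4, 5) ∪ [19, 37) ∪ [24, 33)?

28

Merged: [-4, 6), [19, 37).
Lengths: 10 + 18 = 28.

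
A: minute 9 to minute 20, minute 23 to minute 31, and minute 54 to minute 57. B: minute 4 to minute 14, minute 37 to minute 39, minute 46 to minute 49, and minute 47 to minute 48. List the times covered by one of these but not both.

minute 4 to minute 9, minute 14 to minute 20, minute 23 to minute 31, minute 37 to minute 39, minute 46 to minute 49, minute 54 to minute 57

Second set merges to minute 4 to minute 14, minute 37 to minute 39, minute 46 to minute 49.
A \ B = minute 14 to minute 20, minute 23 to minute 31, minute 54 to minute 57.
B \ A = minute 4 to minute 9, minute 37 to minute 39, minute 46 to minute 49.
Union of the two gives the symmetric difference.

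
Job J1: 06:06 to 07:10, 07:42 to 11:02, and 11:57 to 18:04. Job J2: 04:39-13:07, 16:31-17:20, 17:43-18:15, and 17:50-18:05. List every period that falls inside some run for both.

06:06–07:10, 07:42–11:02, 11:57–13:07, 16:31–17:20, 17:43–18:04

B, merged: 04:39–13:07, 16:31–17:20, 17:43–18:15.
06:06–07:10 overlaps B on 06:06–07:10.
07:42–11:02 overlaps B on 07:42–11:02.
11:57–18:04 overlaps B on 11:57–13:07, 16:31–17:20, 17:43–18:04.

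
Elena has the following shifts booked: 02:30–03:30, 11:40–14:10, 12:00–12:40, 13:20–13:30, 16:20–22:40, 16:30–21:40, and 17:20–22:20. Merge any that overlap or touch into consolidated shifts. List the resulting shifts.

11:40–14:10 is disjoint → start new block.
12:00–12:40 overlaps/touches 11:40–14:10 → extend to 11:40–14:10.
13:20–13:30 overlaps/touches 11:40–14:10 → extend to 11:40–14:10.
16:20–22:40 is disjoint → start new block.
16:30–21:40 overlaps/touches 16:20–22:40 → extend to 16:20–22:40.
17:20–22:20 overlaps/touches 16:20–22:40 → extend to 16:20–22:40.

02:30–03:30, 11:40–14:10, 16:20–22:40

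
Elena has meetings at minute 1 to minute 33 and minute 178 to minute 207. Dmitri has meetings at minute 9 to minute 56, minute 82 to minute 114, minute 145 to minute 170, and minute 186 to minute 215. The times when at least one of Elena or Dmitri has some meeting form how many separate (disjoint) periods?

A ∪ B = minute 1 to minute 56, minute 82 to minute 114, minute 145 to minute 170, minute 178 to minute 215.
That is 4 disjoint pieces.

4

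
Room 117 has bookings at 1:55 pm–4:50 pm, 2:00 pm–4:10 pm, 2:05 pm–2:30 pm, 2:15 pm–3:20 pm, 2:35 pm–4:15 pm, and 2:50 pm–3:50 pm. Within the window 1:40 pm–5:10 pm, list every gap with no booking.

After merging, the occupied span is 1:55 pm–4:50 pm.
Complement within 1:40 pm–5:10 pm: 1:40 pm–1:55 pm, 4:50 pm–5:10 pm.

1:40 pm–1:55 pm, 4:50 pm–5:10 pm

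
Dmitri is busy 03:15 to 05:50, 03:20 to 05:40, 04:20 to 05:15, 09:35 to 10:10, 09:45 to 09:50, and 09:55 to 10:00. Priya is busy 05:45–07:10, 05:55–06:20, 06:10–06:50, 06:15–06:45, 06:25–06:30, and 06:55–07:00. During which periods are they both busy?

Merge the first list: 03:15–05:50, 09:35–10:10.
Merge the second list: 05:45–07:10.
03:15–05:50 overlaps B on 05:45–05:50.
09:35–10:10 falls entirely outside B.

05:45–05:50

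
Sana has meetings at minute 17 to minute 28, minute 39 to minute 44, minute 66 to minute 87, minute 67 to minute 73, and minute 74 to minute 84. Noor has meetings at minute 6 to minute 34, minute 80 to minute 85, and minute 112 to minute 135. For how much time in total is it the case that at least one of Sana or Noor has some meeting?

A, merged: minute 17 to minute 28, minute 39 to minute 44, minute 66 to minute 87.
A ∪ B = minute 6 to minute 34, minute 39 to minute 44, minute 66 to minute 87, minute 112 to minute 135.
Total: 28 minutes + 5 minutes + 21 minutes + 23 minutes = 77 minutes.

77 minutes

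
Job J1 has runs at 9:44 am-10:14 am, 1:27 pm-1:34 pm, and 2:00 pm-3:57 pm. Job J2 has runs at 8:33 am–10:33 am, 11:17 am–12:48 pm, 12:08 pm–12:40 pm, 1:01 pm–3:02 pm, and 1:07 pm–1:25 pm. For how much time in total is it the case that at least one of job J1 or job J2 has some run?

6 h 27 min

Second set merges to 8:33 am-10:33 am, 11:17 am-12:48 pm, 1:01 pm-3:02 pm.
A ∪ B = 8:33 am-10:33 am, 11:17 am-12:48 pm, 1:01 pm-3:57 pm.
Total: 2 h + 1 h 31 min + 2 h 56 min = 6 h 27 min.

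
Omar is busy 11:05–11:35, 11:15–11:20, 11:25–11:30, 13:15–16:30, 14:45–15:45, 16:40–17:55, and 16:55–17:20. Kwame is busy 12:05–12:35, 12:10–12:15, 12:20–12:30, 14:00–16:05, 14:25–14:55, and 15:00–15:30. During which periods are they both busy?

First set merges to 11:05–11:35, 13:15–16:30, 16:40–17:55.
Second set merges to 12:05–12:35, 14:00–16:05.
11:05–11:35 meets no B interval.
13:15–16:30 ∩ B → 14:00–16:05.
16:40–17:55 meets no B interval.

14:00–16:05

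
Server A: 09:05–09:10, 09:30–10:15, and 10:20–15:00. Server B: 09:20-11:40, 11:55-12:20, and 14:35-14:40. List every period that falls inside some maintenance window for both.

09:05-09:10 meets no B interval.
09:30-10:15 ∩ B → 09:30-10:15.
10:20-15:00 ∩ B → 10:20-11:40, 11:55-12:20, 14:35-14:40.

09:30-10:15, 10:20-11:40, 11:55-12:20, 14:35-14:40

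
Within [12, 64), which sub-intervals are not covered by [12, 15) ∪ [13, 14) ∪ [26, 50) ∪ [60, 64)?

[15, 26) ∪ [50, 60)

After merging, the occupied span is [12, 15), [26, 50), [60, 64).
Gaps within [12, 64): [15, 26), [50, 60).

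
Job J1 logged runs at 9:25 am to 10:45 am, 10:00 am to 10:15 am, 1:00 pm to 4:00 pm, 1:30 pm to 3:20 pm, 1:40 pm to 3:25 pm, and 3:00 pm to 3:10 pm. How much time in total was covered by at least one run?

Merged: 9:25 am–10:45 am, 1:00 pm–4:00 pm.
Lengths: 1 h 20 min + 3 h = 4 h 20 min.

4 h 20 min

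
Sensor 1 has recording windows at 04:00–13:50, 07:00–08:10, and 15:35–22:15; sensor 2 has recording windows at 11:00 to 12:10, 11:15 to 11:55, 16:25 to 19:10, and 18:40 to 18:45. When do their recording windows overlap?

11:00-12:10, 16:25-19:10

Merge the first list: 04:00-13:50, 15:35-22:15.
Merge the second list: 11:00-12:10, 16:25-19:10.
04:00-13:50 meets the second set on 11:00-12:10.
15:35-22:15 meets the second set on 16:25-19:10.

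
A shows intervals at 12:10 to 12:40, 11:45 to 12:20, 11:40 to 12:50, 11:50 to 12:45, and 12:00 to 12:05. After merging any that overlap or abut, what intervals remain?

11:40–12:50

Sort by start: 11:40–12:50, 11:45–12:20, 11:50–12:45, 12:00–12:05, 12:10–12:40.
11:45–12:20 overlaps/touches 11:40–12:50 → extend to 11:40–12:50.
11:50–12:45 overlaps/touches 11:40–12:50 → extend to 11:40–12:50.
12:00–12:05 overlaps/touches 11:40–12:50 → extend to 11:40–12:50.
12:10–12:40 overlaps/touches 11:40–12:50 → extend to 11:40–12:50.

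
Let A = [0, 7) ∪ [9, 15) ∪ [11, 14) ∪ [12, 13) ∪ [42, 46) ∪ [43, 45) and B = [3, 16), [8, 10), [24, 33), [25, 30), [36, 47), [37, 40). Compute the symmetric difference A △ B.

First set merges to [0, 7), [9, 15), [42, 46).
Second set merges to [3, 16), [24, 33), [36, 47).
A but not B: [0, 3).
B but not A: [7, 9), [15, 16), [24, 33), [36, 42), [46, 47).
Combining gives A △ B.

[0, 3) ∪ [7, 9) ∪ [15, 16) ∪ [24, 33) ∪ [36, 42) ∪ [46, 47)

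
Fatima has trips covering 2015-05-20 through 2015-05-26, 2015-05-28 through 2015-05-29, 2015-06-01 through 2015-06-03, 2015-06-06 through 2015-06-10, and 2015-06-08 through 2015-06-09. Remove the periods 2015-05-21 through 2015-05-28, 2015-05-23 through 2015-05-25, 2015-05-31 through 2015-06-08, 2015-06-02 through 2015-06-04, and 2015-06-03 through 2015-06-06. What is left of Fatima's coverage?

First set merges to 2015-05-20 through 2015-05-26, 2015-05-28 through 2015-05-29, 2015-06-01 through 2015-06-03, 2015-06-06 through 2015-06-10.
Second set merges to 2015-05-21 through 2015-05-28, 2015-05-31 through 2015-06-08.
2015-05-20 through 2015-05-26 \ B = 2015-05-20 through 2015-05-20.
2015-05-28 through 2015-05-29 \ B = 2015-05-29 through 2015-05-29.
2015-06-01 through 2015-06-03: entirely removed.
2015-06-06 through 2015-06-10 \ B = 2015-06-09 through 2015-06-10.

2015-05-20 through 2015-05-20, 2015-05-29 through 2015-05-29, 2015-06-09 through 2015-06-10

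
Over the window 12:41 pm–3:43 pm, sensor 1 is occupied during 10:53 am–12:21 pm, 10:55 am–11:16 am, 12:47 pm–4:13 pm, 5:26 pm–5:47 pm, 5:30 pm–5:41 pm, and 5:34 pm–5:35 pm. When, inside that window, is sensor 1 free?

12:41 pm-12:47 pm

Covered (merged): 10:53 am-12:21 pm, 12:47 pm-4:13 pm, 5:26 pm-5:47 pm.
Complement within 12:41 pm-3:43 pm: 12:41 pm-12:47 pm.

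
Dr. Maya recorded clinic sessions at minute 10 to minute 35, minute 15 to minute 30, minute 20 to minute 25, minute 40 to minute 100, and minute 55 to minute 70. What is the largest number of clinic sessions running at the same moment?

Sweep endpoints in order; track running count of active intervals.
Peak of 3 reached at minute 20.

3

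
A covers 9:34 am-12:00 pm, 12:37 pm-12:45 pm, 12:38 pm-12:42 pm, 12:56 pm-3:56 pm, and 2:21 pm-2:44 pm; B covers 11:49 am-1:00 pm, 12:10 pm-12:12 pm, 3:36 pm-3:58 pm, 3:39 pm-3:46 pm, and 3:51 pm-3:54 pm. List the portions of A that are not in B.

A, merged: 9:34 am-12:00 pm, 12:37 pm-12:45 pm, 12:56 pm-3:56 pm.
B, merged: 11:49 am-1:00 pm, 3:36 pm-3:58 pm.
9:34 am-12:00 pm with B removed leaves 9:34 am-11:49 am.
12:37 pm-12:45 pm lies entirely inside B → drops out.
12:56 pm-3:56 pm with B removed leaves 1:00 pm-3:36 pm.

9:34 am-11:49 am, 1:00 pm-3:36 pm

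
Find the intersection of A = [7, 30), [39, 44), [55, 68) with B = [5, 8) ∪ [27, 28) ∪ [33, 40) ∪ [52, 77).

[7, 30) overlaps B on [7, 8), [27, 28).
[39, 44) overlaps B on [39, 40).
[55, 68) overlaps B on [55, 68).

[7, 8) ∪ [27, 28) ∪ [39, 40) ∪ [55, 68)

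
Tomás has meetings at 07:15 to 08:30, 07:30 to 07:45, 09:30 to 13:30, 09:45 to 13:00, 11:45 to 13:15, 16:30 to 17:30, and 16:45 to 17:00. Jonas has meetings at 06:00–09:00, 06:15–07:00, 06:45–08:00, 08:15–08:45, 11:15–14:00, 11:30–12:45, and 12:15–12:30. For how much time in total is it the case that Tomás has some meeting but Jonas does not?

First set merges to 07:15-08:30, 09:30-13:30, 16:30-17:30.
Second set merges to 06:00-09:00, 11:15-14:00.
A \ B = 09:30-11:15, 16:30-17:30.
Total: 1 h 45 min + 1 h = 2 h 45 min.

2 h 45 min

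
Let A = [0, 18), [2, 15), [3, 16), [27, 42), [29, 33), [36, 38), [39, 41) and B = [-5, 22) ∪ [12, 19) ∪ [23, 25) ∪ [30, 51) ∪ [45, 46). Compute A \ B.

[27, 30)

First set merges to [0, 18), [27, 42).
Second set merges to [-5, 22), [23, 25), [30, 51).
[0, 18): fully covered by B → removed.
[27, 42) minus B → [27, 30).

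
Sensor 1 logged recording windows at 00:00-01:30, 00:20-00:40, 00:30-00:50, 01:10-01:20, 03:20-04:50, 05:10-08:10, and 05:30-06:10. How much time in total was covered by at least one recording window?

Merged: 00:00–01:30, 03:20–04:50, 05:10–08:10.
Lengths: 1 h 30 min + 1 h 30 min + 3 h = 6 h.

6 h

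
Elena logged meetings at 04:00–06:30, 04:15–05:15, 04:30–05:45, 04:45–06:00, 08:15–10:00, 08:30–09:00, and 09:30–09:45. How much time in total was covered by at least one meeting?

Merged: 04:00-06:30, 08:15-10:00.
Lengths: 2 h 30 min + 1 h 45 min = 4 h 15 min.

4 h 15 min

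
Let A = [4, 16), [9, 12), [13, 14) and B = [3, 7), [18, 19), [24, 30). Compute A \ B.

[7, 16)

Merge the first list: [4, 16).
[4, 16) with B removed leaves [7, 16).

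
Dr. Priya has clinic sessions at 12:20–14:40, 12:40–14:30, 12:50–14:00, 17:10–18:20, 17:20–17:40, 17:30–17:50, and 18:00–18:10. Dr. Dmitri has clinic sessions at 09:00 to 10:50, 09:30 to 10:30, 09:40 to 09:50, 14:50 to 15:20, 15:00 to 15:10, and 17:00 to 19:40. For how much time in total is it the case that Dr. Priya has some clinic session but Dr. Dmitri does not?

A, merged: 12:20–14:40, 17:10–18:20.
B, merged: 09:00–10:50, 14:50–15:20, 17:00–19:40.
A \ B = 12:20–14:40.
Total: 2 h 20 min.

2 h 20 min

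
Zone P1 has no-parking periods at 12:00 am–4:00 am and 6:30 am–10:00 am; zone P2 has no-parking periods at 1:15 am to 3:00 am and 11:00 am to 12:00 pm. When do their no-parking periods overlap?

1:15 am–3:00 am

12:00 am–4:00 am overlaps B on 1:15 am–3:00 am.
6:30 am–10:00 am falls entirely outside B.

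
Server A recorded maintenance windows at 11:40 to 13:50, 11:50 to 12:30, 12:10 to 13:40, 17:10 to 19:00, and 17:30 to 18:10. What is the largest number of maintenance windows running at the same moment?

Walk the sorted start/end points keeping a running depth.
The depth first hits 3 at 12:10.

3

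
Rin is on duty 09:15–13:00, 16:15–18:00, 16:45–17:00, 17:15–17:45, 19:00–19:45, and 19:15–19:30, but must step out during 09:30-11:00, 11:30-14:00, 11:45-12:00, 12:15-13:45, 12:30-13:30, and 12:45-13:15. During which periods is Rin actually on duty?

09:15–09:30, 11:00–11:30, 16:15–18:00, 19:00–19:45

A, merged: 09:15–13:00, 16:15–18:00, 19:00–19:45.
B, merged: 09:30–11:00, 11:30–14:00.
09:15–13:00 \ B = 09:15–09:30, 11:00–11:30.
16:15–18:00: nothing removed.
19:00–19:45: nothing removed.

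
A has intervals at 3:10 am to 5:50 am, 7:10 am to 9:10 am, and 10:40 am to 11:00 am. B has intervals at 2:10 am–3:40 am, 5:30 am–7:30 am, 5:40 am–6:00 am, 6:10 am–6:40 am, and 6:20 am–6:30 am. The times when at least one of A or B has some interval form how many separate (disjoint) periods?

2

B, merged: 2:10 am–3:40 am, 5:30 am–7:30 am.
A ∪ B = 2:10 am–9:10 am, 10:40 am–11:00 am.
That is 2 disjoint pieces.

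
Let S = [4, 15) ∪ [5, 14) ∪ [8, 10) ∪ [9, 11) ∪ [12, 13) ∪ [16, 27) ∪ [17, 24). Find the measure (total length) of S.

22

Merged: [4, 15), [16, 27).
Lengths: 11 + 11 = 22.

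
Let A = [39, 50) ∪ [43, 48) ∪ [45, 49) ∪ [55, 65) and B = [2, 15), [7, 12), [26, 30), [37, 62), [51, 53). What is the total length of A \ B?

3

Merge the first list: [39, 50), [55, 65).
Merge the second list: [2, 15), [26, 30), [37, 62).
A \ B = [62, 65).
Total: 3.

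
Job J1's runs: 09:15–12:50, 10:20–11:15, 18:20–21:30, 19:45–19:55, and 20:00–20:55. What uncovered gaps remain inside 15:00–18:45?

Covered (merged): 09:15–12:50, 18:20–21:30.
Gaps within 15:00–18:45: 15:00–18:20.

15:00–18:20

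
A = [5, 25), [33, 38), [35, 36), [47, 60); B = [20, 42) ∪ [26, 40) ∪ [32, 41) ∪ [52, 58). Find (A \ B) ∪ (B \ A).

Merge the first list: [5, 25), [33, 38), [47, 60).
Merge the second list: [20, 42), [52, 58).
A but not B: [5, 20), [47, 52), [58, 60).
B but not A: [25, 33), [38, 42).
Combining gives A △ B.

[5, 20) ∪ [25, 33) ∪ [38, 42) ∪ [47, 52) ∪ [58, 60)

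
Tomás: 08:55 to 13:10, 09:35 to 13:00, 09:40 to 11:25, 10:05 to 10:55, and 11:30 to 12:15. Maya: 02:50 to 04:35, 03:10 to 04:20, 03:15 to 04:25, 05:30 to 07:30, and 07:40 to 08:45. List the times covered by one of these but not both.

First set merges to 08:55–13:10.
Second set merges to 02:50–04:35, 05:30–07:30, 07:40–08:45.
A but not B: 08:55–13:10.
B but not A: 02:50–04:35, 05:30–07:30, 07:40–08:45.
Combining gives A △ B.

02:50–04:35, 05:30–07:30, 07:40–08:45, 08:55–13:10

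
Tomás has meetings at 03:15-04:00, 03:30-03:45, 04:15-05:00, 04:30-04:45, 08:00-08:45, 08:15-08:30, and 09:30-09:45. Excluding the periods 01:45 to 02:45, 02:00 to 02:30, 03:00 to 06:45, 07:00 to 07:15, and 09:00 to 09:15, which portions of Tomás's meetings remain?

A, merged: 03:15–04:00, 04:15–05:00, 08:00–08:45, 09:30–09:45.
B, merged: 01:45–02:45, 03:00–06:45, 07:00–07:15, 09:00–09:15.
03:15–04:00: entirely removed.
04:15–05:00: entirely removed.
08:00–08:45: nothing removed.
09:30–09:45: nothing removed.

08:00–08:45, 09:30–09:45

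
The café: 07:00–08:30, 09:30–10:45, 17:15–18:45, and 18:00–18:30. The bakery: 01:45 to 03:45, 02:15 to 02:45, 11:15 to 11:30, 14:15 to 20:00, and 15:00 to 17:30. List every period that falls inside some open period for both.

17:15–18:45

Merge the first list: 07:00–08:30, 09:30–10:45, 17:15–18:45.
Merge the second list: 01:45–03:45, 11:15–11:30, 14:15–20:00.
07:00–08:30 falls entirely outside B.
09:30–10:45 falls entirely outside B.
17:15–18:45 overlaps B on 17:15–18:45.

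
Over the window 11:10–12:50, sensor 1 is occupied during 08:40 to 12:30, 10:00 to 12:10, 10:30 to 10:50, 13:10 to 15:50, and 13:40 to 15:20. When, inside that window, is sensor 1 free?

After merging, the occupied span is 08:40–12:30, 13:10–15:50.
Gaps within 11:10–12:50: 12:30–12:50.

12:30–12:50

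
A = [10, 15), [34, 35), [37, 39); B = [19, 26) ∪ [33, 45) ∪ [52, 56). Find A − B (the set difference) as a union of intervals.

[10, 15): nothing removed.
[34, 35): entirely removed.
[37, 39): entirely removed.

[10, 15)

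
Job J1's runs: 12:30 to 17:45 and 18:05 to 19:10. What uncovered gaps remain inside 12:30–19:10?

After merging, the occupied span is 12:30–17:45, 18:05–19:10.
Complement within 12:30–19:10: 17:45–18:05.

17:45–18:05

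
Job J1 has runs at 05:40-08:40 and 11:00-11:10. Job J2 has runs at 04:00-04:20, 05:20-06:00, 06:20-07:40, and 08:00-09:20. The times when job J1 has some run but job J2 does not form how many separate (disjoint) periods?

3

A \ B = 06:00–06:20, 07:40–08:00, 11:00–11:10.
That is 3 disjoint pieces.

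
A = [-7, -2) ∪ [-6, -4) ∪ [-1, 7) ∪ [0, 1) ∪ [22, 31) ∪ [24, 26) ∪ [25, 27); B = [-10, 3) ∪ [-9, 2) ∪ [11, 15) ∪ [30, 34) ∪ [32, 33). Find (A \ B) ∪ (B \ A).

Merge the first list: [-7, -2), [-1, 7), [22, 31).
Merge the second list: [-10, 3), [11, 15), [30, 34).
A \ B = [3, 7), [22, 30).
B \ A = [-10, -7), [-2, -1), [11, 15), [31, 34).
Union of the two gives the symmetric difference.

[-10, -7) ∪ [-2, -1) ∪ [3, 7) ∪ [11, 15) ∪ [22, 30) ∪ [31, 34)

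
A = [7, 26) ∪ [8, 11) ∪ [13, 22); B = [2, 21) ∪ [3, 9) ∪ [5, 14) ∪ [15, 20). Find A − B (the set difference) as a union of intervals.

A, merged: [7, 26).
B, merged: [2, 21).
[7, 26) \ B = [21, 26).

[21, 26)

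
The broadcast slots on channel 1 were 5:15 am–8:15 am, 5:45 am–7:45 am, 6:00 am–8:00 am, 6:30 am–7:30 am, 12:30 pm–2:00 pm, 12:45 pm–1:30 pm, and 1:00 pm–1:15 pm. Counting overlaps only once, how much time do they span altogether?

Merged: 5:15 am-8:15 am, 12:30 pm-2:00 pm.
Lengths: 3 h + 1 h 30 min = 4 h 30 min.

4 h 30 min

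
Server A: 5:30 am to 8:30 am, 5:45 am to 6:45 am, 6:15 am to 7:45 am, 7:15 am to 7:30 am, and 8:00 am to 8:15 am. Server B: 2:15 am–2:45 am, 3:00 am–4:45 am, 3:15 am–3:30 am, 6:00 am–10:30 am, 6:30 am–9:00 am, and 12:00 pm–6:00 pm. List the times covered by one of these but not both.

First set merges to 5:30 am–8:30 am.
Second set merges to 2:15 am–2:45 am, 3:00 am–4:45 am, 6:00 am–10:30 am, 12:00 pm–6:00 pm.
A but not B: 5:30 am–6:00 am.
B but not A: 2:15 am–2:45 am, 3:00 am–4:45 am, 8:30 am–10:30 am, 12:00 pm–6:00 pm.
Combining gives A △ B.

2:15 am–2:45 am, 3:00 am–4:45 am, 5:30 am–6:00 am, 8:30 am–10:30 am, 12:00 pm–6:00 pm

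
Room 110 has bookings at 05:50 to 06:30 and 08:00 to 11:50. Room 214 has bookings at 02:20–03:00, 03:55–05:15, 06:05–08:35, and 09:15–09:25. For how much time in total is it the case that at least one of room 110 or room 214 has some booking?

8 h

A ∪ B = 02:20–03:00, 03:55–05:15, 05:50–11:50.
Total: 40 min + 1 h 20 min + 6 h = 8 h.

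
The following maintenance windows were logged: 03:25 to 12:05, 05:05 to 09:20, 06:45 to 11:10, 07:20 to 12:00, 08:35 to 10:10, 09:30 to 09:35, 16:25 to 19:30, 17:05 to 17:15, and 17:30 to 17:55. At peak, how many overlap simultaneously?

5

Walk the sorted start/end points keeping a running depth.
The depth first hits 5 at 08:35.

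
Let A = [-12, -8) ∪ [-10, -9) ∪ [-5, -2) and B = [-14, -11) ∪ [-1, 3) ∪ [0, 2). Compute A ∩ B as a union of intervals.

[-12, -11)

First set merges to [-12, -8), [-5, -2).
Second set merges to [-14, -11), [-1, 3).
[-12, -8) ∩ B → [-12, -11).
[-5, -2) meets no B interval.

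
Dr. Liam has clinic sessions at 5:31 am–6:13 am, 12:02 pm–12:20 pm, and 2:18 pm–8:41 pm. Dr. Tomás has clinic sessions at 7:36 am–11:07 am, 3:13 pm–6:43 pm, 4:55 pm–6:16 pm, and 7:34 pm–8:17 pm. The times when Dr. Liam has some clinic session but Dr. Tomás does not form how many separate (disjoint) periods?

Second set merges to 7:36 am–11:07 am, 3:13 pm–6:43 pm, 7:34 pm–8:17 pm.
A \ B = 5:31 am–6:13 am, 12:02 pm–12:20 pm, 2:18 pm–3:13 pm, 6:43 pm–7:34 pm, 8:17 pm–8:41 pm.
That is 5 disjoint pieces.

5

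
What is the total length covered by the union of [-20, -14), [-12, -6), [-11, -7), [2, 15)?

25

Merged: [-20, -14), [-12, -6), [2, 15).
Lengths: 6 + 6 + 13 = 25.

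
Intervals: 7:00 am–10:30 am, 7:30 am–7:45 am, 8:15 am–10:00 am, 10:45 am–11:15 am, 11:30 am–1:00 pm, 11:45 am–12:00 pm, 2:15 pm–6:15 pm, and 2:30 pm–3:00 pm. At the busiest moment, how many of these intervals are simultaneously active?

Sweep endpoints in order; track running count of active intervals.
Peak of 2 reached at 7:30 am.

2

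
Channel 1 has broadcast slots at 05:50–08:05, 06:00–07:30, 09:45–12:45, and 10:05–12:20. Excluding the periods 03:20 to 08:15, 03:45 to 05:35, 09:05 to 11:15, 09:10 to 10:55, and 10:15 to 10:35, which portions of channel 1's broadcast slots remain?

A, merged: 05:50–08:05, 09:45–12:45.
B, merged: 03:20–08:15, 09:05–11:15.
05:50–08:05: fully covered by B → removed.
09:45–12:45 minus B → 11:15–12:45.

11:15–12:45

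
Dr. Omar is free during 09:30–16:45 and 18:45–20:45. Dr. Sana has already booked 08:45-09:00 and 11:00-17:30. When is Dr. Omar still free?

09:30-11:00, 18:45-20:45

09:30-16:45 minus B → 09:30-11:00.
18:45-20:45: no B overlap → unchanged.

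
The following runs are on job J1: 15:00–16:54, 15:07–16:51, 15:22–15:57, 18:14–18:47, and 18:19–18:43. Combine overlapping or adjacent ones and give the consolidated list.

15:07–16:51 overlaps/touches 15:00–16:54 → extend to 15:00–16:54.
15:22–15:57 overlaps/touches 15:00–16:54 → extend to 15:00–16:54.
18:14–18:47 is disjoint → start new block.
18:19–18:43 overlaps/touches 18:14–18:47 → extend to 18:14–18:47.

15:00–16:54, 18:14–18:47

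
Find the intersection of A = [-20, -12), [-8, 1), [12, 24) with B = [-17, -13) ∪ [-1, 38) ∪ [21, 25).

Merge the second list: [-17, -13), [-1, 38).
[-20, -12) overlaps B on [-17, -13).
[-8, 1) overlaps B on [-1, 1).
[12, 24) overlaps B on [12, 24).

[-17, -13) ∪ [-1, 1) ∪ [12, 24)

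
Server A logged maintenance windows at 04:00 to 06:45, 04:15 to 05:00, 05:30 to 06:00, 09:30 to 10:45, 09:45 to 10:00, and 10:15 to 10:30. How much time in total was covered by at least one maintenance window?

4 h

Merged: 04:00–06:45, 09:30–10:45.
Lengths: 2 h 45 min + 1 h 15 min = 4 h.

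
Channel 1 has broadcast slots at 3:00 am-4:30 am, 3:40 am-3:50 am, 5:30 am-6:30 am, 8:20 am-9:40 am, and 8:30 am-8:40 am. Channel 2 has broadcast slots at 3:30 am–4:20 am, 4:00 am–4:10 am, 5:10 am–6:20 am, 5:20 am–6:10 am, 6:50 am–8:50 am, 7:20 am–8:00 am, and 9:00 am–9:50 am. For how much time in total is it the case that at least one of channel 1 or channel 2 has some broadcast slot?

5 h 50 min

Merge the first list: 3:00 am-4:30 am, 5:30 am-6:30 am, 8:20 am-9:40 am.
Merge the second list: 3:30 am-4:20 am, 5:10 am-6:20 am, 6:50 am-8:50 am, 9:00 am-9:50 am.
A ∪ B = 3:00 am-4:30 am, 5:10 am-6:30 am, 6:50 am-9:50 am.
Total: 1 h 30 min + 1 h 20 min + 3 h = 5 h 50 min.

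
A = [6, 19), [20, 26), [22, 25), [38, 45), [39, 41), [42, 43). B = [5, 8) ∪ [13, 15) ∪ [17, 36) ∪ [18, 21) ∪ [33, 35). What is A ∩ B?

Merge the first list: [6, 19), [20, 26), [38, 45).
Merge the second list: [5, 8), [13, 15), [17, 36).
[6, 19) ∩ B → [6, 8), [13, 15), [17, 19).
[20, 26) ∩ B → [20, 26).
[38, 45) meets no B interval.

[6, 8) ∪ [13, 15) ∪ [17, 19) ∪ [20, 26)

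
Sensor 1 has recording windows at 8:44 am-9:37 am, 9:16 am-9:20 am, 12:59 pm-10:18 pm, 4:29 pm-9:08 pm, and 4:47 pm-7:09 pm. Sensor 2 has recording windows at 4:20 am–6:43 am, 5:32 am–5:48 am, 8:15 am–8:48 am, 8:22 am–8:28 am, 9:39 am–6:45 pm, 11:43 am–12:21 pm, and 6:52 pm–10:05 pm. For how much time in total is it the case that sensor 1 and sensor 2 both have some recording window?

9 h 3 min

A, merged: 8:44 am–9:37 am, 12:59 pm–10:18 pm.
B, merged: 4:20 am–6:43 am, 8:15 am–8:48 am, 9:39 am–6:45 pm, 6:52 pm–10:05 pm.
A ∩ B = 8:44 am–8:48 am, 12:59 pm–6:45 pm, 6:52 pm–10:05 pm.
Total: 4 min + 5 h 46 min + 3 h 13 min = 9 h 3 min.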